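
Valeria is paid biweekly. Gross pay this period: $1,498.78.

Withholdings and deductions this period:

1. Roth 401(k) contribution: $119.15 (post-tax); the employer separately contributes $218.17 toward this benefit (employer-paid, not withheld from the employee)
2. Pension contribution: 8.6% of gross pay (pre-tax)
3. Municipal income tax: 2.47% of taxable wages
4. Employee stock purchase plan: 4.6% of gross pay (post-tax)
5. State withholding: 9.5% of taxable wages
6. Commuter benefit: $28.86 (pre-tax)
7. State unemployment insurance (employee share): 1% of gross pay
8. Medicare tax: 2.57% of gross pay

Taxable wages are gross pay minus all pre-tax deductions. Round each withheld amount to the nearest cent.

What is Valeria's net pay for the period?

$938.90

Pension contribution: $1,498.78 × 0.086 = $128.90
Commuter benefit: $28.86
Pre-tax total = $128.90 + $28.86 = $157.76
Taxable wages = $1,498.78 − $157.76 = $1,341.02
Municipal income tax: $1,341.02 × 0.0247 = $33.12
State withholding: $1,341.02 × 0.095 = $127.40
State unemployment insurance (employee share): $1,498.78 × 0.01 = $14.99
Medicare tax: $1,498.78 × 0.0257 = $38.52
Employee stock purchase plan: $1,498.78 × 0.046 = $68.94
Roth 401(k) contribution: $119.15
(Employer's $218.17 toward Roth 401(k) contribution is not withheld from the employee.)
Total deductions = $128.90 + $28.86 + $33.12 + $127.40 + $14.99 + $38.52 + $68.94 + $119.15 = $559.88
Net pay = $1,498.78 − $559.88 = $938.90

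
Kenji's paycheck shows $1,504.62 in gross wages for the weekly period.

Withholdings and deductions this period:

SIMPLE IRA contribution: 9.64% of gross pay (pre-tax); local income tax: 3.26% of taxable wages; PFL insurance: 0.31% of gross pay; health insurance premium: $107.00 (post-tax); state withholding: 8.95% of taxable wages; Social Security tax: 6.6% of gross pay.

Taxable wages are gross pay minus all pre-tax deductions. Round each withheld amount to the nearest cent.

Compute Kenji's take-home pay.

SIMPLE IRA contribution: $1,504.62 × 0.0964 = $145.05
Taxable wages = $1,504.62 − $145.05 = $1,359.57
Local income tax: $1,359.57 × 0.0326 = $44.32
State withholding: $1,359.57 × 0.0895 = $121.68
PFL insurance: $1,504.62 × 0.0031 = $4.66
Social Security tax: $1,504.62 × 0.066 = $99.30
Health insurance premium: $107.00
Total deductions = $145.05 + $44.32 + $121.68 + $4.66 + $99.30 + $107.00 = $522.01
Net pay = $1,504.62 − $522.01 = $982.61

$982.61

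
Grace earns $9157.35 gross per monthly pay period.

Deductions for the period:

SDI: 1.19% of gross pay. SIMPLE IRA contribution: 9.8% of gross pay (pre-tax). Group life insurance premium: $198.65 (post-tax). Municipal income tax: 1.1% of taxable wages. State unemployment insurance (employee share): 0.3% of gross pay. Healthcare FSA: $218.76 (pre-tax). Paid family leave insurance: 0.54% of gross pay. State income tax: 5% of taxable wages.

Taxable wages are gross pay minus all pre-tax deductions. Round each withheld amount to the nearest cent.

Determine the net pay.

$7166.12

SIMPLE IRA contribution: $9157.35 × 0.098 = $897.42
Healthcare FSA: $218.76
Pre-tax total = $897.42 + $218.76 = $1116.18
Taxable wages = $9157.35 − $1116.18 = $8041.17
State income tax: $8041.17 × 0.05 = $402.06
Municipal income tax: $8041.17 × 0.011 = $88.45
State unemployment insurance (employee share): $9157.35 × 0.003 = $27.47
Paid family leave insurance: $9157.35 × 0.0054 = $49.45
SDI: $9157.35 × 0.0119 = $108.97
Group life insurance premium: $198.65
Total deductions = $897.42 + $218.76 + $402.06 + $88.45 + $27.47 + $49.45 + $108.97 + $198.65 = $1991.23
Net pay = $9157.35 − $1991.23 = $7166.12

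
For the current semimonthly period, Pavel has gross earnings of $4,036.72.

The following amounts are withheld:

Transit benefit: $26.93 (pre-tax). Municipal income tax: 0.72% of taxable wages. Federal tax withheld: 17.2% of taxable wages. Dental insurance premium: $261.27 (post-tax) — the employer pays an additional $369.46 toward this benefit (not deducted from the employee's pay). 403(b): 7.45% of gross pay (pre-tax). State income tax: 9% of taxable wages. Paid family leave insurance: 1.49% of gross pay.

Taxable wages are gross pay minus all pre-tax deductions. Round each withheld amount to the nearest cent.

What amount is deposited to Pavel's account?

$2,389.15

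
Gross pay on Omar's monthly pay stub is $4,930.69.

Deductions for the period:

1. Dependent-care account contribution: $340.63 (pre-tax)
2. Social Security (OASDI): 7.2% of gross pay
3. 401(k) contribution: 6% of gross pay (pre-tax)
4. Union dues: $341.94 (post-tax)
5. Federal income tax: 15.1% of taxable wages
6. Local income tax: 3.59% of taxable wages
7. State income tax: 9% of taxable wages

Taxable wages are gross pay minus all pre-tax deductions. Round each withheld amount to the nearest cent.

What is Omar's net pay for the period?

Dependent-care account contribution: $340.63
401(k) contribution: $4,930.69 × 0.06 = $295.84
Pre-tax total = $340.63 + $295.84 = $636.47
Taxable wages = $4,930.69 − $636.47 = $4,294.22
State income tax: $4,294.22 × 0.09 = $386.48
Local income tax: $4,294.22 × 0.0359 = $154.16
Federal income tax: $4,294.22 × 0.151 = $648.43
Social Security (OASDI): $4,930.69 × 0.072 = $355.01
Union dues: $341.94
Total deductions = $340.63 + $295.84 + $386.48 + $154.16 + $648.43 + $355.01 + $341.94 = $2,522.49
Net pay = $4,930.69 − $2,522.49 = $2,408.20

$2,408.20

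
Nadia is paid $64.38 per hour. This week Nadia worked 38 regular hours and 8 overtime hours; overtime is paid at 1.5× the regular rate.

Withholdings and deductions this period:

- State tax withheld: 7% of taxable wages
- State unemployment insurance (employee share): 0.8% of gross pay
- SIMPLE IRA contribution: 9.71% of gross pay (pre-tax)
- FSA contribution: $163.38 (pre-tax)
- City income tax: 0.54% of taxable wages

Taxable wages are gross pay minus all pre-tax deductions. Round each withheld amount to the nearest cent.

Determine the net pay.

Regular pay: 38 × $64.38 = $2,446.44
Overtime pay: 8 × $64.38 × 1.5 = $772.56
Gross pay = $2,446.44 + $772.56 = $3,219.00
SIMPLE IRA contribution: $3,219.00 × 0.0971 = $312.56
FSA contribution: $163.38
Pre-tax total = $312.56 + $163.38 = $475.94
Taxable wages = $3,219.00 − $475.94 = $2,743.06
City income tax: $2,743.06 × 0.0054 = $14.81
State tax withheld: $2,743.06 × 0.07 = $192.01
State unemployment insurance (employee share): $3,219.00 × 0.008 = $25.75
Total deductions = $312.56 + $163.38 + $14.81 + $192.01 + $25.75 = $708.51
Net pay = $3,219.00 − $708.51 = $2,510.49

$2,510.49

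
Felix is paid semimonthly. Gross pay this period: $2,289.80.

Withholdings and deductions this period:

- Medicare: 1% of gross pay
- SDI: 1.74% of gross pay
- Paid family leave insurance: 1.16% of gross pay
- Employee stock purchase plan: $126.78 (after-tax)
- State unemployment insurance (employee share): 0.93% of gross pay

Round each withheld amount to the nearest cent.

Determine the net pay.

$2,052.42

State unemployment insurance (employee share): $2,289.80 × 0.0093 = $21.30
SDI: $2,289.80 × 0.0174 = $39.84
Paid family leave insurance: $2,289.80 × 0.0116 = $26.56
Medicare: $2,289.80 × 0.01 = $22.90
Employee stock purchase plan: $126.78
Total deductions = $21.30 + $39.84 + $26.56 + $22.90 + $126.78 = $237.38
Net pay = $2,289.80 − $237.38 = $2,052.42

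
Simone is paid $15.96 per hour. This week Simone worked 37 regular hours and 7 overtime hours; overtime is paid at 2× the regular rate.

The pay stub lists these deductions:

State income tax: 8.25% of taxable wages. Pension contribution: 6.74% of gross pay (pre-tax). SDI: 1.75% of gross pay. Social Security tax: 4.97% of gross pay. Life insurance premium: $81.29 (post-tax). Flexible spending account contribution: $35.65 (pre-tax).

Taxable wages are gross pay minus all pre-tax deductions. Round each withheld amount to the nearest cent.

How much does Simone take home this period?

$527.79

Regular pay: 37 × $15.96 = $590.52
Overtime pay: 7 × $15.96 × 2 = $223.44
Gross pay = $590.52 + $223.44 = $813.96
Pension contribution: $813.96 × 0.0674 = $54.86
Flexible spending account contribution: $35.65
Pre-tax total = $54.86 + $35.65 = $90.51
Taxable wages = $813.96 − $90.51 = $723.45
State income tax: $723.45 × 0.0825 = $59.68
Social Security tax: $813.96 × 0.0497 = $40.45
SDI: $813.96 × 0.0175 = $14.24
Life insurance premium: $81.29
Total deductions = $54.86 + $35.65 + $59.68 + $40.45 + $14.24 + $81.29 = $286.17
Net pay = $813.96 − $286.17 = $527.79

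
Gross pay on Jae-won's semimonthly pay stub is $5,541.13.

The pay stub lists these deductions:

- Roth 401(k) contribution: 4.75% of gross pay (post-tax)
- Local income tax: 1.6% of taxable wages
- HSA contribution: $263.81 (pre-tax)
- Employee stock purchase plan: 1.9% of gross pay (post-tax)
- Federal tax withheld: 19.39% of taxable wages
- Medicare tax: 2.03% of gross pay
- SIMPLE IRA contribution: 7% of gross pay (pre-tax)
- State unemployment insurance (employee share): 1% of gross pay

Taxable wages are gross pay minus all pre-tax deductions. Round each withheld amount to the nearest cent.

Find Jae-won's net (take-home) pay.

$3,326.78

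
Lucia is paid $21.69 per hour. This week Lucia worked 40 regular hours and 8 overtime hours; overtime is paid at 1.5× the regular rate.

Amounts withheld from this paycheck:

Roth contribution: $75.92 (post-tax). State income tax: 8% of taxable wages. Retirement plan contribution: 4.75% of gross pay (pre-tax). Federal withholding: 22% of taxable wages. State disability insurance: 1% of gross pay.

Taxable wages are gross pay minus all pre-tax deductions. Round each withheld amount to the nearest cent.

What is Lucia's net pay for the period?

$664.82

Regular pay: 40 × $21.69 = $867.60
Overtime pay: 8 × $21.69 × 1.5 = $260.28
Gross pay = $867.60 + $260.28 = $1,127.88
Retirement plan contribution: $1,127.88 × 0.0475 = $53.57
Taxable wages = $1,127.88 − $53.57 = $1,074.31
State income tax: $1,074.31 × 0.08 = $85.94
Federal withholding: $1,074.31 × 0.22 = $236.35
State disability insurance: $1,127.88 × 0.01 = $11.28
Roth contribution: $75.92
Total deductions = $53.57 + $85.94 + $236.35 + $11.28 + $75.92 = $463.06
Net pay = $1,127.88 − $463.06 = $664.82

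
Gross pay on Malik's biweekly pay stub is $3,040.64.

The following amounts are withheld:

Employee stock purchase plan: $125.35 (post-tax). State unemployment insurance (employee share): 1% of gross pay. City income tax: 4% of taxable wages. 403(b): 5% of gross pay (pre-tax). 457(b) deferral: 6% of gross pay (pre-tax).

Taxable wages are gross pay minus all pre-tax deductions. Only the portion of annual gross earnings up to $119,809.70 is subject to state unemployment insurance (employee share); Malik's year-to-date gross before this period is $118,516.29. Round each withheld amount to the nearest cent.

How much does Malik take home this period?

$2,459.64

457(b) deferral: $3,040.64 × 0.06 = $182.44
403(b): $3,040.64 × 0.05 = $152.03
Pre-tax total = $182.44 + $152.03 = $334.47
Taxable wages = $3,040.64 − $334.47 = $2,706.17
City income tax: $2,706.17 × 0.04 = $108.25
State unemployment insurance (employee share): only $119,809.70 − $118,516.29 = $1,293.41 of this check is subject → $1,293.41 × 0.01 = $12.93
Employee stock purchase plan: $125.35
Total deductions = $182.44 + $152.03 + $108.25 + $12.93 + $125.35 = $581.00
Net pay = $3,040.64 − $581.00 = $2,459.64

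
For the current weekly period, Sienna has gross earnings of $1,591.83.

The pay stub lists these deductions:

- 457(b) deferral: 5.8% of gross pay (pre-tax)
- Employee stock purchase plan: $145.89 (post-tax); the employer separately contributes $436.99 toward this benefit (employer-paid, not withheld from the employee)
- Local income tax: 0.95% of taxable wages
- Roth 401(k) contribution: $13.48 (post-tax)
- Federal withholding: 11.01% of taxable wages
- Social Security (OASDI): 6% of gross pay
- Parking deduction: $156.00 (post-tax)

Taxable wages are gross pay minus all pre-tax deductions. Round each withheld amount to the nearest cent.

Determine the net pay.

$909.28

457(b) deferral: $1,591.83 × 0.058 = $92.33
Taxable wages = $1,591.83 − $92.33 = $1,499.50
Federal withholding: $1,499.50 × 0.1101 = $165.09
Local income tax: $1,499.50 × 0.0095 = $14.25
Social Security (OASDI): $1,591.83 × 0.06 = $95.51
Parking deduction: $156.00
Roth 401(k) contribution: $13.48
Employee stock purchase plan: $145.89
(Employer's $436.99 toward employee stock purchase plan is not withheld from the employee.)
Total deductions = $92.33 + $165.09 + $14.25 + $95.51 + $156.00 + $13.48 + $145.89 = $682.55
Net pay = $1,591.83 − $682.55 = $909.28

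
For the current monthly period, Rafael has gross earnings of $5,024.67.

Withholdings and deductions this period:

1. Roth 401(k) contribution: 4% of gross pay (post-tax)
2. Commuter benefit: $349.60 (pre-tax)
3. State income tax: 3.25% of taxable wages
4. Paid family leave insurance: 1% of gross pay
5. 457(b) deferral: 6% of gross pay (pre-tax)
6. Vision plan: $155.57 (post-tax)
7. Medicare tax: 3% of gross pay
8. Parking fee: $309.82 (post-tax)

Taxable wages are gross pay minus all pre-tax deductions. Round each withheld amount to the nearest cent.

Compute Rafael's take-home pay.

457(b) deferral: $5,024.67 × 0.06 = $301.48
Commuter benefit: $349.60
Pre-tax total = $301.48 + $349.60 = $651.08
Taxable wages = $5,024.67 − $651.08 = $4,373.59
State income tax: $4,373.59 × 0.0325 = $142.14
Medicare tax: $5,024.67 × 0.03 = $150.74
Paid family leave insurance: $5,024.67 × 0.01 = $50.25
Parking fee: $309.82
Roth 401(k) contribution: $5,024.67 × 0.04 = $200.99
Vision plan: $155.57
Total deductions = $301.48 + $349.60 + $142.14 + $150.74 + $50.25 + $309.82 + $200.99 + $155.57 = $1,660.59
Net pay = $5,024.67 − $1,660.59 = $3,364.08

$3,364.08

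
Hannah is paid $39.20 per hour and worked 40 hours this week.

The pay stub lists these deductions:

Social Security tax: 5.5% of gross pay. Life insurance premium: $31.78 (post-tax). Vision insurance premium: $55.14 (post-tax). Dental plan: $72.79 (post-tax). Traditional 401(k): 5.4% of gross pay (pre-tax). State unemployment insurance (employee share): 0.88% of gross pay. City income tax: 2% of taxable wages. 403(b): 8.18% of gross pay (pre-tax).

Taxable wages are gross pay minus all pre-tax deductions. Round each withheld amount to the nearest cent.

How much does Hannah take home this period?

$1,068.22

Gross pay: 40 × $39.20 = $1,568.00
403(b): $1,568.00 × 0.0818 = $128.26
Traditional 401(k): $1,568.00 × 0.054 = $84.67
Pre-tax total = $128.26 + $84.67 = $212.93
Taxable wages = $1,568.00 − $212.93 = $1,355.07
City income tax: $1,355.07 × 0.02 = $27.10
Social Security tax: $1,568.00 × 0.055 = $86.24
State unemployment insurance (employee share): $1,568.00 × 0.0088 = $13.80
Vision insurance premium: $55.14
Dental plan: $72.79
Life insurance premium: $31.78
Total deductions = $128.26 + $84.67 + $27.10 + $86.24 + $13.80 + $55.14 + $72.79 + $31.78 = $499.78
Net pay = $1,568.00 − $499.78 = $1,068.22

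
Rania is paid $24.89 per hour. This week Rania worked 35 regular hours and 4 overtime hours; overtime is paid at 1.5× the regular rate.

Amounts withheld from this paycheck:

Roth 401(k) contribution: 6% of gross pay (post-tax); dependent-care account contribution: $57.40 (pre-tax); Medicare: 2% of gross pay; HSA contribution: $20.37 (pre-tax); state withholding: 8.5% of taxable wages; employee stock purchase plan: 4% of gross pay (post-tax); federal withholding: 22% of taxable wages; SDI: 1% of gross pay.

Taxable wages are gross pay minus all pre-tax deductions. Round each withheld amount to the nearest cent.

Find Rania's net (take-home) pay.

$522.53

Regular pay: 35 × $24.89 = $871.15
Overtime pay: 4 × $24.89 × 1.5 = $149.34
Gross pay = $871.15 + $149.34 = $1,020.49
Dependent-care account contribution: $57.40
HSA contribution: $20.37
Pre-tax total = $57.40 + $20.37 = $77.77
Taxable wages = $1,020.49 − $77.77 = $942.72
Federal withholding: $942.72 × 0.22 = $207.40
State withholding: $942.72 × 0.085 = $80.13
SDI: $1,020.49 × 0.01 = $10.20
Medicare: $1,020.49 × 0.02 = $20.41
Employee stock purchase plan: $1,020.49 × 0.04 = $40.82
Roth 401(k) contribution: $1,020.49 × 0.06 = $61.23
Total deductions = $57.40 + $20.37 + $207.40 + $80.13 + $10.20 + $20.41 + $40.82 + $61.23 = $497.96
Net pay = $1,020.49 − $497.96 = $522.53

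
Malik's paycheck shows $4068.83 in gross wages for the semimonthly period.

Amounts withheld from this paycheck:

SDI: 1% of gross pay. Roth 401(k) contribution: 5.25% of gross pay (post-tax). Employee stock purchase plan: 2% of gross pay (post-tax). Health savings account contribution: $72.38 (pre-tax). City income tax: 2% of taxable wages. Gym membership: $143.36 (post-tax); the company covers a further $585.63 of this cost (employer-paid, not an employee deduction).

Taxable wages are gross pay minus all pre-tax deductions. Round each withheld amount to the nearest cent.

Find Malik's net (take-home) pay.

Health savings account contribution: $72.38
Taxable wages = $4068.83 − $72.38 = $3996.45
City income tax: $3996.45 × 0.02 = $79.93
SDI: $4068.83 × 0.01 = $40.69
Gym membership: $143.36
Employee stock purchase plan: $4068.83 × 0.02 = $81.38
Roth 401(k) contribution: $4068.83 × 0.0525 = $213.61
(Employer's $585.63 toward gym membership is not withheld from the employee.)
Total deductions = $72.38 + $79.93 + $40.69 + $143.36 + $81.38 + $213.61 = $631.35
Net pay = $4068.83 − $631.35 = $3437.48

$3437.48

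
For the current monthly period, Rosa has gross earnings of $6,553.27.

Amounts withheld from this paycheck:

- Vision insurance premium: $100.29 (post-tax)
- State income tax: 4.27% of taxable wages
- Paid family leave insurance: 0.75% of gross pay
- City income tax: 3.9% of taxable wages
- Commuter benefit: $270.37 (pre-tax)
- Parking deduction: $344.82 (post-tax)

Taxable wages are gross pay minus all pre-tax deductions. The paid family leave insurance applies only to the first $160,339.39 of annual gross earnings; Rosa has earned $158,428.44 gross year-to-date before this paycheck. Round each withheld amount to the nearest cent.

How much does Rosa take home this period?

Commuter benefit: $270.37
Taxable wages = $6,553.27 − $270.37 = $6,282.90
City income tax: $6,282.90 × 0.039 = $245.03
State income tax: $6,282.90 × 0.0427 = $268.28
Paid family leave insurance: only $160,339.39 − $158,428.44 = $1,910.95 of this check is subject → $1,910.95 × 0.0075 = $14.33
Parking deduction: $344.82
Vision insurance premium: $100.29
Total deductions = $270.37 + $245.03 + $268.28 + $14.33 + $344.82 + $100.29 = $1,243.12
Net pay = $6,553.27 − $1,243.12 = $5,310.15

$5,310.15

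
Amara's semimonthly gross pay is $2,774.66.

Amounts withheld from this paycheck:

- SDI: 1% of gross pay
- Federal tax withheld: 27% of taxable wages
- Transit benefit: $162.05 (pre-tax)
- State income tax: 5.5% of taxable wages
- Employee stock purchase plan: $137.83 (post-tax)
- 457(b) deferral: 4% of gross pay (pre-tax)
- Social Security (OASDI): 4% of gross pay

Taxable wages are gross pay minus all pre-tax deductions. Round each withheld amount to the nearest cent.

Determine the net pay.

$1,412.02

Transit benefit: $162.05
457(b) deferral: $2,774.66 × 0.04 = $110.99
Pre-tax total = $162.05 + $110.99 = $273.04
Taxable wages = $2,774.66 − $273.04 = $2,501.62
Federal tax withheld: $2,501.62 × 0.27 = $675.44
State income tax: $2,501.62 × 0.055 = $137.59
Social Security (OASDI): $2,774.66 × 0.04 = $110.99
SDI: $2,774.66 × 0.01 = $27.75
Employee stock purchase plan: $137.83
Total deductions = $162.05 + $110.99 + $675.44 + $137.59 + $110.99 + $27.75 + $137.83 = $1,362.64
Net pay = $2,774.66 − $1,362.64 = $1,412.02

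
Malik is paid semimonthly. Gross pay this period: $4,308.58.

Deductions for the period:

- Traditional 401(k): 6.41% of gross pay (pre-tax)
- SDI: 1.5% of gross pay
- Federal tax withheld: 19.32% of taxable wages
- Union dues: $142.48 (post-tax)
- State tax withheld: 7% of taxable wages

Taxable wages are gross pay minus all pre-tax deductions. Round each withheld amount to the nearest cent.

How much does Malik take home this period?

$2,763.96

Traditional 401(k): $4,308.58 × 0.0641 = $276.18
Taxable wages = $4,308.58 − $276.18 = $4,032.40
Federal tax withheld: $4,032.40 × 0.1932 = $779.06
State tax withheld: $4,032.40 × 0.07 = $282.27
SDI: $4,308.58 × 0.015 = $64.63
Union dues: $142.48
Total deductions = $276.18 + $779.06 + $282.27 + $64.63 + $142.48 = $1,544.62
Net pay = $4,308.58 − $1,544.62 = $2,763.96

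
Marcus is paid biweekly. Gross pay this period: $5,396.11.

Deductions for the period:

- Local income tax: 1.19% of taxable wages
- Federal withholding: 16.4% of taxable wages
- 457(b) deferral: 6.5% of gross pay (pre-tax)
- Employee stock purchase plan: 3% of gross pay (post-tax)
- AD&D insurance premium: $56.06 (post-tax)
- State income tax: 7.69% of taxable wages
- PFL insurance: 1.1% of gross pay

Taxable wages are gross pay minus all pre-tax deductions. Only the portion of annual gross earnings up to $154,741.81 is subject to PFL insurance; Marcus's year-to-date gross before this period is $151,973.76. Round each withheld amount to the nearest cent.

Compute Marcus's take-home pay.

$3,521.50

457(b) deferral: $5,396.11 × 0.065 = $350.75
Taxable wages = $5,396.11 − $350.75 = $5,045.36
Federal withholding: $5,045.36 × 0.164 = $827.44
Local income tax: $5,045.36 × 0.0119 = $60.04
State income tax: $5,045.36 × 0.0769 = $387.99
PFL insurance: only $154,741.81 − $151,973.76 = $2,768.05 of this check is subject → $2,768.05 × 0.011 = $30.45
Employee stock purchase plan: $5,396.11 × 0.03 = $161.88
AD&D insurance premium: $56.06
Total deductions = $350.75 + $827.44 + $60.04 + $387.99 + $30.45 + $161.88 + $56.06 = $1,874.61
Net pay = $5,396.11 − $1,874.61 = $3,521.50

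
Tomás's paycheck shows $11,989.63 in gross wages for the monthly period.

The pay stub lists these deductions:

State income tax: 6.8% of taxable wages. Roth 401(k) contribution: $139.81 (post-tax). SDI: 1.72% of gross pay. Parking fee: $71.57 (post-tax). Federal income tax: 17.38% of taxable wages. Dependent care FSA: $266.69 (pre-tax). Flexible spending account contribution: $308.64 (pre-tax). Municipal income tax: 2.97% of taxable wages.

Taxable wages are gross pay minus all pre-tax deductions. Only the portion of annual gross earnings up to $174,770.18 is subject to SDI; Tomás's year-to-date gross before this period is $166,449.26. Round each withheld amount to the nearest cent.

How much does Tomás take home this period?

Flexible spending account contribution: $308.64
Dependent care FSA: $266.69
Pre-tax total = $308.64 + $266.69 = $575.33
Taxable wages = $11,989.63 − $575.33 = $11,414.30
Federal income tax: $11,414.30 × 0.1738 = $1,983.81
Municipal income tax: $11,414.30 × 0.0297 = $339.00
State income tax: $11,414.30 × 0.068 = $776.17
SDI: only $174,770.18 − $166,449.26 = $8,320.92 of this check is subject → $8,320.92 × 0.0172 = $143.12
Parking fee: $71.57
Roth 401(k) contribution: $139.81
Total deductions = $308.64 + $266.69 + $1,983.81 + $339.00 + $776.17 + $143.12 + $71.57 + $139.81 = $4,028.81
Net pay = $11,989.63 − $4,028.81 = $7,960.82

$7,960.82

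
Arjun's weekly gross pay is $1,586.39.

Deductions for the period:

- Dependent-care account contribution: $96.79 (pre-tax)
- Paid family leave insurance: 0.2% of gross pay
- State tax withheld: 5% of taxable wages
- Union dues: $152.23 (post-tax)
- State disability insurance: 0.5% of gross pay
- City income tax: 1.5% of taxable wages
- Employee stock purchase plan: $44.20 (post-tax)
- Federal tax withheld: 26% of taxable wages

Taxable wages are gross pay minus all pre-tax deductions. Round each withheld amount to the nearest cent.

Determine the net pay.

Dependent-care account contribution: $96.79
Taxable wages = $1,586.39 − $96.79 = $1,489.60
State tax withheld: $1,489.60 × 0.05 = $74.48
City income tax: $1,489.60 × 0.015 = $22.34
Federal tax withheld: $1,489.60 × 0.26 = $387.30
State disability insurance: $1,586.39 × 0.005 = $7.93
Paid family leave insurance: $1,586.39 × 0.002 = $3.17
Employee stock purchase plan: $44.20
Union dues: $152.23
Total deductions = $96.79 + $74.48 + $22.34 + $387.30 + $7.93 + $3.17 + $44.20 + $152.23 = $788.44
Net pay = $1,586.39 − $788.44 = $797.95

$797.95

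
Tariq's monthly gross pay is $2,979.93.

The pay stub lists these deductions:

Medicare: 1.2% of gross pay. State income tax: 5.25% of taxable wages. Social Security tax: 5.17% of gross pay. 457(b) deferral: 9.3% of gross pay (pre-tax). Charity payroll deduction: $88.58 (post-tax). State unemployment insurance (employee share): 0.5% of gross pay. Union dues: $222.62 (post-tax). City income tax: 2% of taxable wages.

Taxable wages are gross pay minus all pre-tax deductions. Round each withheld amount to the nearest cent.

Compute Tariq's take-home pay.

457(b) deferral: $2,979.93 × 0.093 = $277.13
Taxable wages = $2,979.93 − $277.13 = $2,702.80
City income tax: $2,702.80 × 0.02 = $54.06
State income tax: $2,702.80 × 0.0525 = $141.90
Medicare: $2,979.93 × 0.012 = $35.76
State unemployment insurance (employee share): $2,979.93 × 0.005 = $14.90
Social Security tax: $2,979.93 × 0.0517 = $154.06
Charity payroll deduction: $88.58
Union dues: $222.62
Total deductions = $277.13 + $54.06 + $141.90 + $35.76 + $14.90 + $154.06 + $88.58 + $222.62 = $989.01
Net pay = $2,979.93 − $989.01 = $1,990.92

$1,990.92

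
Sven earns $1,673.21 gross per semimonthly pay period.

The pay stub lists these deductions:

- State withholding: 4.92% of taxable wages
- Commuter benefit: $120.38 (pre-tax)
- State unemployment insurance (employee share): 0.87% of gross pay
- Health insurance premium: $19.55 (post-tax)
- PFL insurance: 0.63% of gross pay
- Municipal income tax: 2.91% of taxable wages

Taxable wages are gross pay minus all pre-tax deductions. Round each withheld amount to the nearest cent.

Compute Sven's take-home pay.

Commuter benefit: $120.38
Taxable wages = $1,673.21 − $120.38 = $1,552.83
Municipal income tax: $1,552.83 × 0.0291 = $45.19
State withholding: $1,552.83 × 0.0492 = $76.40
State unemployment insurance (employee share): $1,673.21 × 0.0087 = $14.56
PFL insurance: $1,673.21 × 0.0063 = $10.54
Health insurance premium: $19.55
Total deductions = $120.38 + $45.19 + $76.40 + $14.56 + $10.54 + $19.55 = $286.62
Net pay = $1,673.21 − $286.62 = $1,386.59

$1,386.59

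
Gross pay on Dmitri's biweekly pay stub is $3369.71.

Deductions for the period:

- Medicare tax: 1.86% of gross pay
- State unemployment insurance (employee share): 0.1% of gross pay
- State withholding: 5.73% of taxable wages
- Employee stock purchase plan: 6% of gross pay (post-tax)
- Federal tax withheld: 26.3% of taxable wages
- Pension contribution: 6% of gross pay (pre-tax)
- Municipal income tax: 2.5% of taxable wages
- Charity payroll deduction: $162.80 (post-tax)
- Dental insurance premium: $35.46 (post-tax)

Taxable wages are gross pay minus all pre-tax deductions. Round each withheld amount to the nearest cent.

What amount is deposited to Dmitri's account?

Pension contribution: $3369.71 × 0.06 = $202.18
Taxable wages = $3369.71 − $202.18 = $3167.53
State withholding: $3167.53 × 0.0573 = $181.50
Federal tax withheld: $3167.53 × 0.263 = $833.06
Municipal income tax: $3167.53 × 0.025 = $79.19
Medicare tax: $3369.71 × 0.0186 = $62.68
State unemployment insurance (employee share): $3369.71 × 0.001 = $3.37
Employee stock purchase plan: $3369.71 × 0.06 = $202.18
Dental insurance premium: $35.46
Charity payroll deduction: $162.80
Total deductions = $202.18 + $181.50 + $833.06 + $79.19 + $62.68 + $3.37 + $202.18 + $35.46 + $162.80 = $1762.42
Net pay = $3369.71 − $1762.42 = $1607.29

$1607.29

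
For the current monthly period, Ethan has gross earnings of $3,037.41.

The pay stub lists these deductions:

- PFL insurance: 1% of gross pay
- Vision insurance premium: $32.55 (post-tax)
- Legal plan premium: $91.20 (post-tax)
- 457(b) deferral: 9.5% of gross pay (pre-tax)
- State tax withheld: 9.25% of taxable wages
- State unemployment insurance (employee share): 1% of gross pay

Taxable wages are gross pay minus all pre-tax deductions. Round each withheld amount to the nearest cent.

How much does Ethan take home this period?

457(b) deferral: $3,037.41 × 0.095 = $288.55
Taxable wages = $3,037.41 − $288.55 = $2,748.86
State tax withheld: $2,748.86 × 0.0925 = $254.27
PFL insurance: $3,037.41 × 0.01 = $30.37
State unemployment insurance (employee share): $3,037.41 × 0.01 = $30.37
Vision insurance premium: $32.55
Legal plan premium: $91.20
Total deductions = $288.55 + $254.27 + $30.37 + $30.37 + $32.55 + $91.20 = $727.31
Net pay = $3,037.41 − $727.31 = $2,310.10

$2,310.10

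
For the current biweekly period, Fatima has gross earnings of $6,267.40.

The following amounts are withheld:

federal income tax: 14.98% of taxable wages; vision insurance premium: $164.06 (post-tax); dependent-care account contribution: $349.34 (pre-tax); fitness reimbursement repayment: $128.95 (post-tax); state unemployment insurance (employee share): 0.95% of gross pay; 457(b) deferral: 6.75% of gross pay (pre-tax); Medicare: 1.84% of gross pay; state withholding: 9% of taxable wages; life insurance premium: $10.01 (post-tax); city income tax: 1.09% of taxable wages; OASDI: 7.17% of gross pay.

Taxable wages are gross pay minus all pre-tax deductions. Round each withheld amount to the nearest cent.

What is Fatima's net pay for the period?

Dependent-care account contribution: $349.34
457(b) deferral: $6,267.40 × 0.0675 = $423.05
Pre-tax total = $349.34 + $423.05 = $772.39
Taxable wages = $6,267.40 − $772.39 = $5,495.01
Federal income tax: $5,495.01 × 0.1498 = $823.15
State withholding: $5,495.01 × 0.09 = $494.55
City income tax: $5,495.01 × 0.0109 = $59.90
OASDI: $6,267.40 × 0.0717 = $449.37
Medicare: $6,267.40 × 0.0184 = $115.32
State unemployment insurance (employee share): $6,267.40 × 0.0095 = $59.54
Vision insurance premium: $164.06
Life insurance premium: $10.01
Fitness reimbursement repayment: $128.95
Total deductions = $349.34 + $423.05 + $823.15 + $494.55 + $59.90 + $449.37 + $115.32 + $59.54 + $164.06 + $10.01 + $128.95 = $3,077.24
Net pay = $6,267.40 − $3,077.24 = $3,190.16

$3,190.16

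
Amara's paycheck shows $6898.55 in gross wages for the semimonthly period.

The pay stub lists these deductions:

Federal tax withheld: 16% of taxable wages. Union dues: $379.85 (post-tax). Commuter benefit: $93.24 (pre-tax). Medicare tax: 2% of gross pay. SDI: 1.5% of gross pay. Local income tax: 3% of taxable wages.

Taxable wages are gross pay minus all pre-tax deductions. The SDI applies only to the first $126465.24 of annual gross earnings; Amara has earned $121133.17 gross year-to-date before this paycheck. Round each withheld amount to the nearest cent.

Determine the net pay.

$4914.50

Commuter benefit: $93.24
Taxable wages = $6898.55 − $93.24 = $6805.31
Local income tax: $6805.31 × 0.03 = $204.16
Federal tax withheld: $6805.31 × 0.16 = $1088.85
Medicare tax: $6898.55 × 0.02 = $137.97
SDI: only $126465.24 − $121133.17 = $5332.07 of this check is subject → $5332.07 × 0.015 = $79.98
Union dues: $379.85
Total deductions = $93.24 + $204.16 + $1088.85 + $137.97 + $79.98 + $379.85 = $1984.05
Net pay = $6898.55 − $1984.05 = $4914.50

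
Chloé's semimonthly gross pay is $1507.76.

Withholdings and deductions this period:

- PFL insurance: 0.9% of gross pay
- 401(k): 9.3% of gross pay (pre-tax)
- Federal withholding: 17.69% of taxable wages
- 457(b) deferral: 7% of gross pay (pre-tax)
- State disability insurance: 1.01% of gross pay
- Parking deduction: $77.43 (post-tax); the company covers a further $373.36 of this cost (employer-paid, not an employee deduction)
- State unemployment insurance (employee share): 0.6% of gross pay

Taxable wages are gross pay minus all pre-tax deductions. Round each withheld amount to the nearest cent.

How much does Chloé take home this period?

$923.47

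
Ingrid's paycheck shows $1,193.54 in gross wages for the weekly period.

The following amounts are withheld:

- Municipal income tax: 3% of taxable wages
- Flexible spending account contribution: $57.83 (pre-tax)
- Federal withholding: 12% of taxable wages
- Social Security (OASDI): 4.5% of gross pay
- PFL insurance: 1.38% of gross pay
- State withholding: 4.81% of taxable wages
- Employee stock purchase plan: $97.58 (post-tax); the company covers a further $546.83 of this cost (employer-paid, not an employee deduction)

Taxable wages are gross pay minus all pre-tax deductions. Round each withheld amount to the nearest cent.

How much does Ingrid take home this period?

Flexible spending account contribution: $57.83
Taxable wages = $1,193.54 − $57.83 = $1,135.71
Federal withholding: $1,135.71 × 0.12 = $136.29
State withholding: $1,135.71 × 0.0481 = $54.63
Municipal income tax: $1,135.71 × 0.03 = $34.07
PFL insurance: $1,193.54 × 0.0138 = $16.47
Social Security (OASDI): $1,193.54 × 0.045 = $53.71
Employee stock purchase plan: $97.58
(Employer's $546.83 toward employee stock purchase plan is not withheld from the employee.)
Total deductions = $57.83 + $136.29 + $54.63 + $34.07 + $16.47 + $53.71 + $97.58 = $450.58
Net pay = $1,193.54 − $450.58 = $742.96

$742.96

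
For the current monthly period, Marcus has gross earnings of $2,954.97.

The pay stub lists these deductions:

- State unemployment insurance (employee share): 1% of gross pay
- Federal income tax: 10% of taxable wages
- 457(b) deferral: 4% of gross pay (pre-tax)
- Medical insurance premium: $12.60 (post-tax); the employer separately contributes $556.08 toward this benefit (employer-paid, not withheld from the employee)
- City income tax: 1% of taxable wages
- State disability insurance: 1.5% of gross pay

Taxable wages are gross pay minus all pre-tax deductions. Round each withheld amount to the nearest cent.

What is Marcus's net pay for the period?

457(b) deferral: $2,954.97 × 0.04 = $118.20
Taxable wages = $2,954.97 − $118.20 = $2,836.77
City income tax: $2,836.77 × 0.01 = $28.37
Federal income tax: $2,836.77 × 0.1 = $283.68
State unemployment insurance (employee share): $2,954.97 × 0.01 = $29.55
State disability insurance: $2,954.97 × 0.015 = $44.32
Medical insurance premium: $12.60
(Employer's $556.08 toward medical insurance premium is not withheld from the employee.)
Total deductions = $118.20 + $28.37 + $283.68 + $29.55 + $44.32 + $12.60 = $516.72
Net pay = $2,954.97 − $516.72 = $2,438.25

$2,438.25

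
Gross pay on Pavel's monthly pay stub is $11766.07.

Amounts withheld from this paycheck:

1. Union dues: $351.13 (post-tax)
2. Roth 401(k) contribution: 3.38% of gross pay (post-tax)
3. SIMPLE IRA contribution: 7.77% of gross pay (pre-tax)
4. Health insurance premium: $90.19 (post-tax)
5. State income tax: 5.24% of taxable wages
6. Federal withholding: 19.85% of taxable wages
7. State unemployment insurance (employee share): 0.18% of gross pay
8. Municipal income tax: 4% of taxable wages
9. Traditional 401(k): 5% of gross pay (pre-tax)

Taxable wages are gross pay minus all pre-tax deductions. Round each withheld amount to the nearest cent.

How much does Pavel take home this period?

$6417.70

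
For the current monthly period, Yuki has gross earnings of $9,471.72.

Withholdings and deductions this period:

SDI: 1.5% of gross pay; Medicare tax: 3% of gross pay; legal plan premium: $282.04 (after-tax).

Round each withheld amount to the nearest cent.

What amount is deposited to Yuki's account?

$8,763.45

Medicare tax: $9,471.72 × 0.03 = $284.15
SDI: $9,471.72 × 0.015 = $142.08
Legal plan premium: $282.04
Total deductions = $284.15 + $142.08 + $282.04 = $708.27
Net pay = $9,471.72 − $708.27 = $8,763.45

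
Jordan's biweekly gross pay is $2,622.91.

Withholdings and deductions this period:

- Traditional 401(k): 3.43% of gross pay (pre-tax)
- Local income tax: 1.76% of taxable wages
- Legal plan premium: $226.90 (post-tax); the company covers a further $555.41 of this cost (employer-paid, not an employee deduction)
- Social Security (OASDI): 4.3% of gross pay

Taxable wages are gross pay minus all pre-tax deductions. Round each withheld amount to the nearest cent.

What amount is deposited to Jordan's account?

Traditional 401(k): $2,622.91 × 0.0343 = $89.97
Taxable wages = $2,622.91 − $89.97 = $2,532.94
Local income tax: $2,532.94 × 0.0176 = $44.58
Social Security (OASDI): $2,622.91 × 0.043 = $112.79
Legal plan premium: $226.90
(Employer's $555.41 toward legal plan premium is not withheld from the employee.)
Total deductions = $89.97 + $44.58 + $112.79 + $226.90 = $474.24
Net pay = $2,622.91 − $474.24 = $2,148.67

$2,148.67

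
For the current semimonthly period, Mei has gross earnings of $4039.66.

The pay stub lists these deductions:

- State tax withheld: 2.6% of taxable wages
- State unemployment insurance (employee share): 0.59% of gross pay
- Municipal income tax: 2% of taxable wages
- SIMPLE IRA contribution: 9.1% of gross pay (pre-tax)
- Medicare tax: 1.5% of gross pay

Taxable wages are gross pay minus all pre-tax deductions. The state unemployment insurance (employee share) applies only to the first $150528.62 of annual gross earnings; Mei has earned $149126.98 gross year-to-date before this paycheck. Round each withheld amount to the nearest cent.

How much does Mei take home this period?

SIMPLE IRA contribution: $4039.66 × 0.091 = $367.61
Taxable wages = $4039.66 − $367.61 = $3672.05
Municipal income tax: $3672.05 × 0.02 = $73.44
State tax withheld: $3672.05 × 0.026 = $95.47
State unemployment insurance (employee share): only $150528.62 − $149126.98 = $1401.64 of this check is subject → $1401.64 × 0.0059 = $8.27
Medicare tax: $4039.66 × 0.015 = $60.59
Total deductions = $367.61 + $73.44 + $95.47 + $8.27 + $60.59 = $605.38
Net pay = $4039.66 − $605.38 = $3434.28

$3434.28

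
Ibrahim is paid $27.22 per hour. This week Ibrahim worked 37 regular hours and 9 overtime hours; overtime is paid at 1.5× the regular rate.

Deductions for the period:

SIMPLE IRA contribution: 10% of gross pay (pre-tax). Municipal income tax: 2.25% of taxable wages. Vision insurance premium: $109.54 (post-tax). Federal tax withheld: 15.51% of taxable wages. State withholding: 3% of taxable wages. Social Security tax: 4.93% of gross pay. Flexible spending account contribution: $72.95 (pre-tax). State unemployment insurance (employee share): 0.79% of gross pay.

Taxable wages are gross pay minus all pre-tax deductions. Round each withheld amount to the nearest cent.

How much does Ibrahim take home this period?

$734.34

Regular pay: 37 × $27.22 = $1007.14
Overtime pay: 9 × $27.22 × 1.5 = $367.47
Gross pay = $1007.14 + $367.47 = $1374.61
SIMPLE IRA contribution: $1374.61 × 0.1 = $137.46
Flexible spending account contribution: $72.95
Pre-tax total = $137.46 + $72.95 = $210.41
Taxable wages = $1374.61 − $210.41 = $1164.20
Federal tax withheld: $1164.20 × 0.1551 = $180.57
Municipal income tax: $1164.20 × 0.0225 = $26.19
State withholding: $1164.20 × 0.03 = $34.93
Social Security tax: $1374.61 × 0.0493 = $67.77
State unemployment insurance (employee share): $1374.61 × 0.0079 = $10.86
Vision insurance premium: $109.54
Total deductions = $137.46 + $72.95 + $180.57 + $26.19 + $34.93 + $67.77 + $10.86 + $109.54 = $640.27
Net pay = $1374.61 − $640.27 = $734.34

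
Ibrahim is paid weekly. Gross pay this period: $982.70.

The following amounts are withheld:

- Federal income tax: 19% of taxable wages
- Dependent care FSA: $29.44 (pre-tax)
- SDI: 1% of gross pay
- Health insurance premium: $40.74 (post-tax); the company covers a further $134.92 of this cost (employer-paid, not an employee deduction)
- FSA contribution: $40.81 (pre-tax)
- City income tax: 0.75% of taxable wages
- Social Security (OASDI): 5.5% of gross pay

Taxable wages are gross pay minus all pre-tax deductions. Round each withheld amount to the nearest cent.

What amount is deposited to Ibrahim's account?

Dependent care FSA: $29.44
FSA contribution: $40.81
Pre-tax total = $29.44 + $40.81 = $70.25
Taxable wages = $982.70 − $70.25 = $912.45
City income tax: $912.45 × 0.0075 = $6.84
Federal income tax: $912.45 × 0.19 = $173.37
Social Security (OASDI): $982.70 × 0.055 = $54.05
SDI: $982.70 × 0.01 = $9.83
Health insurance premium: $40.74
(Employer's $134.92 toward health insurance premium is not withheld from the employee.)
Total deductions = $29.44 + $40.81 + $6.84 + $173.37 + $54.05 + $9.83 + $40.74 = $355.08
Net pay = $982.70 − $355.08 = $627.62

$627.62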